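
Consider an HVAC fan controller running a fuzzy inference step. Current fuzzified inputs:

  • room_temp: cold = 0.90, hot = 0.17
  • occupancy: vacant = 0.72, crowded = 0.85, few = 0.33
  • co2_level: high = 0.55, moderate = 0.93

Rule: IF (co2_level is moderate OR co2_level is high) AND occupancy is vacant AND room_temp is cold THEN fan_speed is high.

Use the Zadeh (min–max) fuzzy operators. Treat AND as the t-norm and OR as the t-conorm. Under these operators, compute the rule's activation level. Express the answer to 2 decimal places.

firing strength: (moderate=0.93 OR high=0.55) = 0.93; AND[min(a, b)] with vacant=0.72, cold=0.90 → w = 0.72

0.72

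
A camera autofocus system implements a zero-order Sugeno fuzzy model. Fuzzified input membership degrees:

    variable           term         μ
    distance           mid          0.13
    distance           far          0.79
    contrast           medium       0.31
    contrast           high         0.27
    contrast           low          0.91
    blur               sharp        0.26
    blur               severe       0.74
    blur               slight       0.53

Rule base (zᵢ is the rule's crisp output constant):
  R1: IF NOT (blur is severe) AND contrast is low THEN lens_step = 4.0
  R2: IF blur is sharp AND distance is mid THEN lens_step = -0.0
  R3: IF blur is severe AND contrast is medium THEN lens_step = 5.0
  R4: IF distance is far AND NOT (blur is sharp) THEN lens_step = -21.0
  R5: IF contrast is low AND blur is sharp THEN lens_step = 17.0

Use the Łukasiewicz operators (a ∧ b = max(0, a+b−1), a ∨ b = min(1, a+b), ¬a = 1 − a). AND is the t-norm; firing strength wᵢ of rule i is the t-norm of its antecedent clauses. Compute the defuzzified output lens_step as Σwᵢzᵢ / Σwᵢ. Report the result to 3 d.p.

-7.946

R1 (z=4.0): ¬severe=1−0.74=0.26, low=0.91; AND[max(0, a+b−1)] → w = 0.17
R2 (z=-0.0): sharp=0.26, mid=0.13; AND[max(0, a+b−1)] → w = 0.00
R3 (z=5.0): severe=0.74, medium=0.31; AND[max(0, a+b−1)] → w = 0.05
R4 (z=-21.0): far=0.79, ¬sharp=1−0.26=0.74; AND[max(0, a+b−1)] → w = 0.53
R5 (z=17.0): low=0.91, sharp=0.26; AND[max(0, a+b−1)] → w = 0.17
Weighted average = (0.17·4.0 + 0.00·-0.0 + 0.05·5.0 + 0.53·-21.0 + 0.17·17.0) / (0.17 + 0.00 + 0.05 + 0.53 + 0.17)
  = -7.3100 / 0.9200 = -7.946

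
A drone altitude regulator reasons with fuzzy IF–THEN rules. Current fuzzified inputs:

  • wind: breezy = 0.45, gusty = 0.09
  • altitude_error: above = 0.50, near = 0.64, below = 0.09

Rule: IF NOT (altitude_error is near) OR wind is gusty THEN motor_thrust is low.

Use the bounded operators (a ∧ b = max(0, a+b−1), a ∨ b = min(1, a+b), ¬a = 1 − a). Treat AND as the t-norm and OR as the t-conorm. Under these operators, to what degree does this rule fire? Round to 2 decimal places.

0.45

firing strength: ¬near=1−0.64=0.36, gusty=0.09; OR[min(1, a+b)] → w = 0.45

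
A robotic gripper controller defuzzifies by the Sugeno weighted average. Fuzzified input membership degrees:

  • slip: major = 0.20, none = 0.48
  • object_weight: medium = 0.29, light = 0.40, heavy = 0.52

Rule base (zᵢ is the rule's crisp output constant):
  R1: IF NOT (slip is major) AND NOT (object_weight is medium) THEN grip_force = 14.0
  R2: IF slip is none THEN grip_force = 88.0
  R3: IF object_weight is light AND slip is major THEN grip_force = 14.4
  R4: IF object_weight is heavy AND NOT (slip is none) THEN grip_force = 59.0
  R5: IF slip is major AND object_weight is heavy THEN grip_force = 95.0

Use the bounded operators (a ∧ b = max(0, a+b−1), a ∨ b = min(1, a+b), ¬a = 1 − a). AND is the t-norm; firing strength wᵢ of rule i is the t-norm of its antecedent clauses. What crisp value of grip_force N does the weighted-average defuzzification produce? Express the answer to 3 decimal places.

R1 (z=14.0): ¬major=1−0.20=0.80, ¬medium=1−0.29=0.71; AND[max(0, a+b−1)] → w = 0.51
R2 (z=88.0): none=0.48 → w = 0.48
R3 (z=14.4): light=0.40, major=0.20; AND[max(0, a+b−1)] → w = 0.00
R4 (z=59.0): heavy=0.52, ¬none=1−0.48=0.52; AND[max(0, a+b−1)] → w = 0.04
R5 (z=95.0): major=0.20, heavy=0.52; AND[max(0, a+b−1)] → w = 0.00
Weighted average = (0.51·14.0 + 0.48·88.0 + 0.00·14.4 + 0.04·59.0 + 0.00·95.0) / (0.51 + 0.48 + 0.00 + 0.04 + 0.00)
  = 51.7400 / 1.0300 = 50.233

50.233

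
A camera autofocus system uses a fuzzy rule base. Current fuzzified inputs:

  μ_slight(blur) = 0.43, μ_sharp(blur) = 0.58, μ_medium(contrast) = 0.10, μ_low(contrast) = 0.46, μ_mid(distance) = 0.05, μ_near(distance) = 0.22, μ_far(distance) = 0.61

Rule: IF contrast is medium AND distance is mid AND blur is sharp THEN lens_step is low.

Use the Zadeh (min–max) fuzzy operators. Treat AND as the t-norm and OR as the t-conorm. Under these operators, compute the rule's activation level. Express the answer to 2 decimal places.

0.05

firing strength: medium=0.10, mid=0.05, sharp=0.58; AND[min(a, b)] → w = 0.05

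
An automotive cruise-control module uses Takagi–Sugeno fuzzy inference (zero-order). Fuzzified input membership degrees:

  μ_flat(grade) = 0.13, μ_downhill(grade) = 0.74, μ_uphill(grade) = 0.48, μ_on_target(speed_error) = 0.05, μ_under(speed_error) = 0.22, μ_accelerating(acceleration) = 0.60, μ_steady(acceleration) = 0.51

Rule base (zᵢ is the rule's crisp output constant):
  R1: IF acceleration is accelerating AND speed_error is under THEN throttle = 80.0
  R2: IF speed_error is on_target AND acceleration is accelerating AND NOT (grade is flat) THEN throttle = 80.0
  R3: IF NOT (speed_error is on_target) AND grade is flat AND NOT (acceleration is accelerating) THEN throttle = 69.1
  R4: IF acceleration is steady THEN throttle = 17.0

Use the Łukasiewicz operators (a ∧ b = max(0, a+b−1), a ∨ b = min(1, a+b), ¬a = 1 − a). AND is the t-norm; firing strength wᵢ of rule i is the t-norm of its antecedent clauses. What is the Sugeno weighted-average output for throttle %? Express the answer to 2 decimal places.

R1 (z=80.0): accelerating=0.60, under=0.22; AND[max(0, a+b−1)] → w = 0.00
R2 (z=80.0): on_target=0.05, accelerating=0.60, ¬flat=1−0.13=0.87; AND[max(0, a+b−1)] → w = 0.00
R3 (z=69.1): ¬on_target=1−0.05=0.95, flat=0.13, ¬accelerating=1−0.60=0.40; AND[max(0, a+b−1)] → w = 0.00
R4 (z=17.0): steady=0.51 → w = 0.51
Weighted average = (0.00·80.0 + 0.00·80.0 + 0.00·69.1 + 0.51·17.0) / (0.00 + 0.00 + 0.00 + 0.51)
  = 8.6700 / 0.5100 = 17.00

17.00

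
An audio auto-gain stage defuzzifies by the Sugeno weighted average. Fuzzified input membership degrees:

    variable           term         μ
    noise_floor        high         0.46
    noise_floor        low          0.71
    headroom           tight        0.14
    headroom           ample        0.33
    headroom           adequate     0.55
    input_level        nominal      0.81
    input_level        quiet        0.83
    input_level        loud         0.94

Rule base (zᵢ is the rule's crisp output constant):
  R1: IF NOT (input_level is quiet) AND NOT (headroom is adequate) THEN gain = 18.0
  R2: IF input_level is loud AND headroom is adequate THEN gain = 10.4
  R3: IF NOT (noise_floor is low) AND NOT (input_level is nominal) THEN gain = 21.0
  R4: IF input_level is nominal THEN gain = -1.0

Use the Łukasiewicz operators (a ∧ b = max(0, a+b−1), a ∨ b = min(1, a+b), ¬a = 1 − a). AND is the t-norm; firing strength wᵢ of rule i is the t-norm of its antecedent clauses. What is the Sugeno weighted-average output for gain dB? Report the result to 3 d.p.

R1 (z=18.0): ¬quiet=1−0.83=0.17, ¬adequate=1−0.55=0.45; AND[max(0, a+b−1)] → w = 0.00
R2 (z=10.4): loud=0.94, adequate=0.55; AND[max(0, a+b−1)] → w = 0.49
R3 (z=21.0): ¬low=1−0.71=0.29, ¬nominal=1−0.81=0.19; AND[max(0, a+b−1)] → w = 0.00
R4 (z=-1.0): nominal=0.81 → w = 0.81
Weighted average = (0.00·18.0 + 0.49·10.4 + 0.00·21.0 + 0.81·-1.0) / (0.00 + 0.49 + 0.00 + 0.81)
  = 4.2860 / 1.3000 = 3.297

3.297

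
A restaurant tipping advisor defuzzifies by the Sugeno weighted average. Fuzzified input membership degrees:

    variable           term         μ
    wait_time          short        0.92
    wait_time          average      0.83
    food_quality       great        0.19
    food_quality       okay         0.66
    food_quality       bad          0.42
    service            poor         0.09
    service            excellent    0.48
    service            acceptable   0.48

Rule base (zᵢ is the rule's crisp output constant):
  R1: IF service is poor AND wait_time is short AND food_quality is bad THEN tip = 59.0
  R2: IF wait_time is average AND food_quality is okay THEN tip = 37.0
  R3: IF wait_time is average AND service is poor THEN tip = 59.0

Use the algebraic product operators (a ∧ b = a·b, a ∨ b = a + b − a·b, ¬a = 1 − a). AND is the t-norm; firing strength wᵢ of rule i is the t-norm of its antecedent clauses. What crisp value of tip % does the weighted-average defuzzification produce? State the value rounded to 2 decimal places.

R1 (z=59.0): poor=0.09, short=0.92, bad=0.42; AND[a·b] → w = 0.0348
R2 (z=37.0): average=0.83, okay=0.66; AND[a·b] → w = 0.5478
R3 (z=59.0): average=0.83, poor=0.09; AND[a·b] → w = 0.0747
Weighted average = (0.0348·59.0 + 0.5478·37.0 + 0.0747·59.0) / (0.0348 + 0.5478 + 0.0747)
  = 26.7277 / 0.6573 = 40.66

40.66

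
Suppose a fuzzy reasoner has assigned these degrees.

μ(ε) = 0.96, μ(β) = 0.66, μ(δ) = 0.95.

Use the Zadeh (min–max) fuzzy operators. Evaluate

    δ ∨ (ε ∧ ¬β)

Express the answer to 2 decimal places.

0.95

¬β = 1 − 0.66 = 0.34
ε ∧ ¬β = min(a, b) on (0.96, 0.34) = 0.34
δ ∨ (ε ∧ ¬β) = max(a, b) on (0.95, 0.34) = 0.95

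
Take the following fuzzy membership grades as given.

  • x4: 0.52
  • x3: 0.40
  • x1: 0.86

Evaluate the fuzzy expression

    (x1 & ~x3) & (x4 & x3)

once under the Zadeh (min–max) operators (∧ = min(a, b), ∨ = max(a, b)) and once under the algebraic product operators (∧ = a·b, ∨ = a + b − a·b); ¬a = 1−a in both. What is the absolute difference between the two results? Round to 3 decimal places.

Under Zadeh (min–max):
  ~x3 = 1 − 0.40 = 0.60
  x1 & ~x3 = min(a, b) on (0.86, 0.60) = 0.60
  x4 & x3 = min(a, b) on (0.52, 0.40) = 0.40
  (x1 & ~x3) & (x4 & x3) = min(a, b) on (0.60, 0.40) = 0.40
  → value = 0.4000
Under algebraic product:
  ~x3 = 1 − 0.4000 = 0.6000
  x1 & ~x3 = a·b on (0.8600, 0.6000) = 0.5160
  x4 & x3 = a·b on (0.5200, 0.4000) = 0.2080
  (x1 & ~x3) & (x4 & x3) = a·b on (0.5160, 0.2080) = 0.1073
  → value = 0.1073
|0.4000 − 0.1073| = 0.293

0.293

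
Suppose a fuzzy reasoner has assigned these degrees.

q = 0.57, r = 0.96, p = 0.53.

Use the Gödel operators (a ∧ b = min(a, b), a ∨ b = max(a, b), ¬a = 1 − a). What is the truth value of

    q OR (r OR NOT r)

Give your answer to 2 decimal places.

NOT r = 1 − 0.96 = 0.04
r OR NOT r = max(a, b) on (0.96, 0.04) = 0.96
q OR (r OR NOT r) = max(a, b) on (0.57, 0.96) = 0.96

0.96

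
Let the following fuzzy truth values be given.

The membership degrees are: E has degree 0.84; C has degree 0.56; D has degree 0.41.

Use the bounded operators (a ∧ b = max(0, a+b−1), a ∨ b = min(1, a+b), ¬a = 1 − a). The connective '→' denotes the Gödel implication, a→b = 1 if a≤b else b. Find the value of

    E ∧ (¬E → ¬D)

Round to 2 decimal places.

¬E = 1 − 0.84 = 0.16
¬D = 1 − 0.41 = 0.59
¬E → ¬D  [Gödel: 1 if a≤b else b] with a=0.16, b=0.59 → 1.00
E ∧ (¬E → ¬D) = max(0, a+b−1) on (0.84, 1.00) = 0.84

0.84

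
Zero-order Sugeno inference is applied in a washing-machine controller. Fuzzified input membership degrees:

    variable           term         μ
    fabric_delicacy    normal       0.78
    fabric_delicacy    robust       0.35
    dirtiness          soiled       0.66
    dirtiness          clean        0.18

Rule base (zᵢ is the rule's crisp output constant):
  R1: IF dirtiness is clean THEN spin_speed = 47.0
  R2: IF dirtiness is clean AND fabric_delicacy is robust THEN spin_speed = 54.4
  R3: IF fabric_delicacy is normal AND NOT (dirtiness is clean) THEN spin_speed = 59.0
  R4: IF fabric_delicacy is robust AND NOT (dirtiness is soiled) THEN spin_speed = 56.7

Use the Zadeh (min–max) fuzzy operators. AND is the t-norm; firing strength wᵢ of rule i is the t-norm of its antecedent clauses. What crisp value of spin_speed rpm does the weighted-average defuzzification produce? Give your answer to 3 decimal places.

R1 (z=47.0): clean=0.18 → w = 0.18
R2 (z=54.4): clean=0.18, robust=0.35; AND[min(a, b)] → w = 0.18
R3 (z=59.0): normal=0.78, ¬clean=1−0.18=0.82; AND[min(a, b)] → w = 0.78
R4 (z=56.7): robust=0.35, ¬soiled=1−0.66=0.34; AND[min(a, b)] → w = 0.34
Weighted average = (0.18·47.0 + 0.18·54.4 + 0.78·59.0 + 0.34·56.7) / (0.18 + 0.18 + 0.78 + 0.34)
  = 83.5500 / 1.4800 = 56.453

56.453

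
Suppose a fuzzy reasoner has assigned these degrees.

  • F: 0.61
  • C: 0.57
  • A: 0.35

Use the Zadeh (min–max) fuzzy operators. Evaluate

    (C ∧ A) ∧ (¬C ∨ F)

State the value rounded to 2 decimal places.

C ∧ A = min(a, b) on (0.57, 0.35) = 0.35
¬C = 1 − 0.57 = 0.43
¬C ∨ F = max(a, b) on (0.43, 0.61) = 0.61
(C ∧ A) ∧ (¬C ∨ F) = min(a, b) on (0.35, 0.61) = 0.35

0.35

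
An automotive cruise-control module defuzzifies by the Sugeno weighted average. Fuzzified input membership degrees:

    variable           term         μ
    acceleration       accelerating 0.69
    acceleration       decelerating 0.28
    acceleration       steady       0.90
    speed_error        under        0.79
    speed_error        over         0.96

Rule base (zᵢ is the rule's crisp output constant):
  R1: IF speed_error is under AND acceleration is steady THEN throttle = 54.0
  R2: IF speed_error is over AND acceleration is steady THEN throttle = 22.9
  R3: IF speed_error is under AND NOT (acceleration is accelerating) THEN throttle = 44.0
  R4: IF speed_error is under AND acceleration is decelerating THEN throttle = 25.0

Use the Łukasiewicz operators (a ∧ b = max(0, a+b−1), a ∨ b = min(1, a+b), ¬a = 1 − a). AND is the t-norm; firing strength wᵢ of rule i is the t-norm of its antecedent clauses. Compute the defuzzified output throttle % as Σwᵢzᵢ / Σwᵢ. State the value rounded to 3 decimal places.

R1 (z=54.0): under=0.79, steady=0.90; AND[max(0, a+b−1)] → w = 0.69
R2 (z=22.9): over=0.96, steady=0.90; AND[max(0, a+b−1)] → w = 0.86
R3 (z=44.0): under=0.79, ¬accelerating=1−0.69=0.31; AND[max(0, a+b−1)] → w = 0.10
R4 (z=25.0): under=0.79, decelerating=0.28; AND[max(0, a+b−1)] → w = 0.07
Weighted average = (0.69·54.0 + 0.86·22.9 + 0.10·44.0 + 0.07·25.0) / (0.69 + 0.86 + 0.10 + 0.07)
  = 63.1040 / 1.7200 = 36.688

36.688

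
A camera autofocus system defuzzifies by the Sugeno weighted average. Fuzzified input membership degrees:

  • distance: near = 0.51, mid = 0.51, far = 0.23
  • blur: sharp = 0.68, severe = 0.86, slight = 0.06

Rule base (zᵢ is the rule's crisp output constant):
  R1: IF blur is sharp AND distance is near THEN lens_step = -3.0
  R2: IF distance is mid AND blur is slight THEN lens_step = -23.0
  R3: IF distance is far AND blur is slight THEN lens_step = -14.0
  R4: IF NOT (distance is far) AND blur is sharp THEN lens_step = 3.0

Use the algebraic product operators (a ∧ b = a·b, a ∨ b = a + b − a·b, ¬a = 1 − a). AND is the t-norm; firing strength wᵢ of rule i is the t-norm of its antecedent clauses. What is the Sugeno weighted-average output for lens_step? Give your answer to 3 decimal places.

-0.401

R1 (z=-3.0): sharp=0.68, near=0.51; AND[a·b] → w = 0.3468
R2 (z=-23.0): mid=0.51, slight=0.06; AND[a·b] → w = 0.0306
R3 (z=-14.0): far=0.23, slight=0.06; AND[a·b] → w = 0.0138
R4 (z=3.0): ¬far=1−0.23=0.77, sharp=0.68; AND[a·b] → w = 0.5236
Weighted average = (0.3468·-3.0 + 0.0306·-23.0 + 0.0138·-14.0 + 0.5236·3.0) / (0.3468 + 0.0306 + 0.0138 + 0.5236)
  = -0.3666 / 0.9148 = -0.401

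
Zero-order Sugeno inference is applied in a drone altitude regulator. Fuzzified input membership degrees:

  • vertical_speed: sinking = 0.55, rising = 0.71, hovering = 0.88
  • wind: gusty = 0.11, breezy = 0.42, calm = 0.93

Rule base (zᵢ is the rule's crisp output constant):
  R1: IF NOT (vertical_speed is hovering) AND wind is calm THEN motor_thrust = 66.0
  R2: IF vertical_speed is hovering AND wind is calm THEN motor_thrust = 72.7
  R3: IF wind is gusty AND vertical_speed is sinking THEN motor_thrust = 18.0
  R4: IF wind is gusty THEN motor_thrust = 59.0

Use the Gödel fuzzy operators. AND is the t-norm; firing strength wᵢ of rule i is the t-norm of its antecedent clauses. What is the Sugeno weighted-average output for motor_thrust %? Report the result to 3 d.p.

R1 (z=66.0): ¬hovering=1−0.88=0.12, calm=0.93; AND[min(a, b)] → w = 0.12
R2 (z=72.7): hovering=0.88, calm=0.93; AND[min(a, b)] → w = 0.88
R3 (z=18.0): gusty=0.11, sinking=0.55; AND[min(a, b)] → w = 0.11
R4 (z=59.0): gusty=0.11 → w = 0.11
Weighted average = (0.12·66.0 + 0.88·72.7 + 0.11·18.0 + 0.11·59.0) / (0.12 + 0.88 + 0.11 + 0.11)
  = 80.3660 / 1.2200 = 65.874

65.874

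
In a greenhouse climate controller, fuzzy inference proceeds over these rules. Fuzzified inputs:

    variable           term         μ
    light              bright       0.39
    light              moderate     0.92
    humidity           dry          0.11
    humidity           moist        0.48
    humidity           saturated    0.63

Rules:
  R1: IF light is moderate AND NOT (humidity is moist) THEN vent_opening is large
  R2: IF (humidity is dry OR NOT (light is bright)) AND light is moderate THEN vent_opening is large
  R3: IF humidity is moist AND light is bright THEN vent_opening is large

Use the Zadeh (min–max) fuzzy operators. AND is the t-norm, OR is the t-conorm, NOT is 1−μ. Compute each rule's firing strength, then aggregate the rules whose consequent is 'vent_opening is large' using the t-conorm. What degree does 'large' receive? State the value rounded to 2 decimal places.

0.61

R1: moderate=0.92, ¬moist=1−0.48=0.52; AND[min(a, b)] → w = 0.52
R2: (dry=0.11 OR ¬bright=1−0.39=0.61) = 0.61; AND[min(a, b)] with moderate=0.92 → w = 0.61
R3: moist=0.48, bright=0.39; AND[min(a, b)] → w = 0.39
Rules with consequent 'large': {R1, R2, R3} → strengths 0.52, 0.61, 0.39
Aggregate via t-conorm [max(a, b)]: 0.61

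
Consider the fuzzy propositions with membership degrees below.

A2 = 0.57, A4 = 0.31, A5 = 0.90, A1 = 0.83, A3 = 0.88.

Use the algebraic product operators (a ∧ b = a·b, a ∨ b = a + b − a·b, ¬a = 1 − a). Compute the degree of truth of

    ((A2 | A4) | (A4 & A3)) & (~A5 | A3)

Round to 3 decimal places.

A2 | A4 = a + b − a·b on (0.5700, 0.3100) = 0.7033
A4 & A3 = a·b on (0.3100, 0.8800) = 0.2728
(A2 | A4) | (A4 & A3) = a + b − a·b on (0.7033, 0.2728) = 0.7842
~A5 = 1 − 0.9000 = 0.1000
~A5 | A3 = a + b − a·b on (0.1000, 0.8800) = 0.8920
((A2 | A4) | (A4 & A3)) & (~A5 | A3) = a·b on (0.7842, 0.8920) = 0.6995

0.700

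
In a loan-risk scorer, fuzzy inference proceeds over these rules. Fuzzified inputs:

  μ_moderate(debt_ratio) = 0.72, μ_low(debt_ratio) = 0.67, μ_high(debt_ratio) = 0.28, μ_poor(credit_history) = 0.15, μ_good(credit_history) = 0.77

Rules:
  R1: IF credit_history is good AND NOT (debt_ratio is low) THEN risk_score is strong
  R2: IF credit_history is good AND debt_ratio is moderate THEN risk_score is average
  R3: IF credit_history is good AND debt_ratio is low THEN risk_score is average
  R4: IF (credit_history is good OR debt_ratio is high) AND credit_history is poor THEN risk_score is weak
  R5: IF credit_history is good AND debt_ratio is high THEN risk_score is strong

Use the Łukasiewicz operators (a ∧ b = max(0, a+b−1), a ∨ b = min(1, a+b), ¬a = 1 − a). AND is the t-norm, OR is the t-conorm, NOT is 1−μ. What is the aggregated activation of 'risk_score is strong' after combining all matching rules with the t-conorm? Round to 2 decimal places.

0.15

R1: good=0.77, ¬low=1−0.67=0.33; AND[max(0, a+b−1)] → w = 0.10
R2: good=0.77, moderate=0.72; AND[max(0, a+b−1)] → w = 0.49
R3: good=0.77, low=0.67; AND[max(0, a+b−1)] → w = 0.44
R4: (good=0.77 OR high=0.28) = 1.00; AND[max(0, a+b−1)] with poor=0.15 → w = 0.15
R5: good=0.77, high=0.28; AND[max(0, a+b−1)] → w = 0.05
Rules with consequent 'strong': {R1, R5} → strengths 0.10, 0.05
Aggregate via t-conorm [min(1, a+b)]: 0.15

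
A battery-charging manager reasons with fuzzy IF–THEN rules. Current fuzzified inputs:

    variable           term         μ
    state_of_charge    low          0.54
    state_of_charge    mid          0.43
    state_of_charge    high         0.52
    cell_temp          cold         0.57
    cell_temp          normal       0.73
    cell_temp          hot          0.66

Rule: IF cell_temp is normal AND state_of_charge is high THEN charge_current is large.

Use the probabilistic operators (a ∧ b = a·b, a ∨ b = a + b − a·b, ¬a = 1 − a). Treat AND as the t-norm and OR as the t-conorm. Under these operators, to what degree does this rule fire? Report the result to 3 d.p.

0.380

firing strength: normal=0.73, high=0.52; AND[a·b] → w = 0.3796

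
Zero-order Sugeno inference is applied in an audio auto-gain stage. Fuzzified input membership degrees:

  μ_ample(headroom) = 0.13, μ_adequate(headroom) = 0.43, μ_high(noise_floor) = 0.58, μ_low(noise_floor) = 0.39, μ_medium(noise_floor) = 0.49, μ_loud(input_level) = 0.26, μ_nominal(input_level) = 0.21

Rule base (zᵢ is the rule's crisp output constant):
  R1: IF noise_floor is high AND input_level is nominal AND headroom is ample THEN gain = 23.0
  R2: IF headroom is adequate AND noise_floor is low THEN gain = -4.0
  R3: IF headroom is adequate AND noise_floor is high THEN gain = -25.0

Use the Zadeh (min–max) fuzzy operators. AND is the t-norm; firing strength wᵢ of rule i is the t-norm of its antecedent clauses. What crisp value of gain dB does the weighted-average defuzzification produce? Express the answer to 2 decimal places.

-9.81

R1 (z=23.0): high=0.58, nominal=0.21, ample=0.13; AND[min(a, b)] → w = 0.13
R2 (z=-4.0): adequate=0.43, low=0.39; AND[min(a, b)] → w = 0.39
R3 (z=-25.0): adequate=0.43, high=0.58; AND[min(a, b)] → w = 0.43
Weighted average = (0.13·23.0 + 0.39·-4.0 + 0.43·-25.0) / (0.13 + 0.39 + 0.43)
  = -9.3200 / 0.9500 = -9.81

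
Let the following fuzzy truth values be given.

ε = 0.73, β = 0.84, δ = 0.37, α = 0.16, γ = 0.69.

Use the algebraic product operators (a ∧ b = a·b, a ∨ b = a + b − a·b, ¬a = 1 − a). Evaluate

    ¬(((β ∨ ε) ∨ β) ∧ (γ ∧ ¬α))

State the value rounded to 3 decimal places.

0.424

β ∨ ε = a + b − a·b on (0.8400, 0.7300) = 0.9568
(β ∨ ε) ∨ β = a + b − a·b on (0.9568, 0.8400) = 0.9931
¬α = 1 − 0.1600 = 0.8400
γ ∧ ¬α = a·b on (0.6900, 0.8400) = 0.5796
((β ∨ ε) ∨ β) ∧ (γ ∧ ¬α) = a·b on (0.9931, 0.5796) = 0.5756
¬(((β ∨ ε) ∨ β) ∧ (γ ∧ ¬α)) = 1 − 0.5756 = 0.4244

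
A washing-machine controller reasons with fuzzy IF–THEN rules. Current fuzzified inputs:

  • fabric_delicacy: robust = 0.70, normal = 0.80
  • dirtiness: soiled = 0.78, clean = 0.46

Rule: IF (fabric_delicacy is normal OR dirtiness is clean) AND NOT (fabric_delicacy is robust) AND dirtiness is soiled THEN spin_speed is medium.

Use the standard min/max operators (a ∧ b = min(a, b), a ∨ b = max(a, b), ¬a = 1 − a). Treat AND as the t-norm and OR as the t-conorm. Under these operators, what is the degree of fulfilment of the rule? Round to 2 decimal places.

0.30

firing strength: (normal=0.80 OR clean=0.46) = 0.80; AND[min(a, b)] with ¬robust=1−0.70=0.30, soiled=0.78 → w = 0.30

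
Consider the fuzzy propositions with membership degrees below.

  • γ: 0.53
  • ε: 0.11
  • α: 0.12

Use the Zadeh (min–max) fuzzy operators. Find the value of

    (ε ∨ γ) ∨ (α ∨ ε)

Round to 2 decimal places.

0.53

ε ∨ γ = max(a, b) on (0.11, 0.53) = 0.53
α ∨ ε = max(a, b) on (0.12, 0.11) = 0.12
(ε ∨ γ) ∨ (α ∨ ε) = max(a, b) on (0.53, 0.12) = 0.53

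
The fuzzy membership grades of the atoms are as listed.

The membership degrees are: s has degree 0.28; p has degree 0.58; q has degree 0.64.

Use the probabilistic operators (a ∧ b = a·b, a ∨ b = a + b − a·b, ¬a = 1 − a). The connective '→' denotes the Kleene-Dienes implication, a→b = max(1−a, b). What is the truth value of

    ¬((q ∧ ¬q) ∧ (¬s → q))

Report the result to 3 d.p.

¬q = 1 − 0.6400 = 0.3600
q ∧ ¬q = a·b on (0.6400, 0.3600) = 0.2304
¬s = 1 − 0.2800 = 0.7200
¬s → q  [Kleene-Dienes: max(1−a, b)] with a=0.7200, b=0.6400 → 0.6400
(q ∧ ¬q) ∧ (¬s → q) = a·b on (0.2304, 0.6400) = 0.1475
¬((q ∧ ¬q) ∧ (¬s → q)) = 1 − 0.1475 = 0.8525

0.853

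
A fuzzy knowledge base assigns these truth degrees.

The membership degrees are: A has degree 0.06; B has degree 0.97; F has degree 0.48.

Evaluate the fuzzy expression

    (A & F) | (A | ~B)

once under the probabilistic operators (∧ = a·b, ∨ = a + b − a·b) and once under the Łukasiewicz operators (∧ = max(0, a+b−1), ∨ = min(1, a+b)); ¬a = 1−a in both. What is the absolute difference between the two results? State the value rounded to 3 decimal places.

Under probabilistic:
  A & F = a·b on (0.0600, 0.4800) = 0.0288
  ~B = 1 − 0.9700 = 0.0300
  A | ~B = a + b − a·b on (0.0600, 0.0300) = 0.0882
  (A & F) | (A | ~B) = a + b − a·b on (0.0288, 0.0882) = 0.1145
  → value = 0.1145
Under Łukasiewicz:
  A & F = max(0, a+b−1) on (0.06, 0.48) = 0.00
  ~B = 1 − 0.97 = 0.03
  A | ~B = min(1, a+b) on (0.06, 0.03) = 0.09
  (A & F) | (A | ~B) = min(1, a+b) on (0.00, 0.09) = 0.09
  → value = 0.0900
|0.1145 − 0.0900| = 0.024

0.024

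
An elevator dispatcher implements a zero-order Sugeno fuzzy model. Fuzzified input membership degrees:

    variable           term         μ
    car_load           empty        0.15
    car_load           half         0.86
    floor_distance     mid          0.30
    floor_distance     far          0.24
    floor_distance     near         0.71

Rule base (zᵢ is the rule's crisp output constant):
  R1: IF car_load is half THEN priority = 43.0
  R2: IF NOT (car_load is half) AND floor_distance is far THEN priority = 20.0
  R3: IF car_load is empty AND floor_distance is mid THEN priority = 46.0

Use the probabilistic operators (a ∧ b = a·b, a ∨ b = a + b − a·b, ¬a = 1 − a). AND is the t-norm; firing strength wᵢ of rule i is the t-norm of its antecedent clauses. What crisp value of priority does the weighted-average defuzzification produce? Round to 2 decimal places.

R1 (z=43.0): half=0.86 → w = 0.8600
R2 (z=20.0): ¬half=1−0.86=0.14, far=0.24; AND[a·b] → w = 0.0336
R3 (z=46.0): empty=0.15, mid=0.30; AND[a·b] → w = 0.0450
Weighted average = (0.8600·43.0 + 0.0336·20.0 + 0.0450·46.0) / (0.8600 + 0.0336 + 0.0450)
  = 39.7220 / 0.9386 = 42.32

42.32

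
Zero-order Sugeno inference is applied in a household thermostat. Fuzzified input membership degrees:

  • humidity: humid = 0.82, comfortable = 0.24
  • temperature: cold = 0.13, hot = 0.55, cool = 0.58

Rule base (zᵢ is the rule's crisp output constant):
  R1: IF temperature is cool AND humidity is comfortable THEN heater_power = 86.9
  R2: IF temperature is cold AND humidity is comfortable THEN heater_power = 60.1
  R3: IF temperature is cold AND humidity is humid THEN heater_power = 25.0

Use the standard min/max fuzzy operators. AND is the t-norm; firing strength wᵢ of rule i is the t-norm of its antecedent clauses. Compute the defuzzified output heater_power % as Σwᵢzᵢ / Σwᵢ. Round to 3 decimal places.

63.838

R1 (z=86.9): cool=0.58, comfortable=0.24; AND[min(a, b)] → w = 0.24
R2 (z=60.1): cold=0.13, comfortable=0.24; AND[min(a, b)] → w = 0.13
R3 (z=25.0): cold=0.13, humid=0.82; AND[min(a, b)] → w = 0.13
Weighted average = (0.24·86.9 + 0.13·60.1 + 0.13·25.0) / (0.24 + 0.13 + 0.13)
  = 31.9190 / 0.5000 = 63.838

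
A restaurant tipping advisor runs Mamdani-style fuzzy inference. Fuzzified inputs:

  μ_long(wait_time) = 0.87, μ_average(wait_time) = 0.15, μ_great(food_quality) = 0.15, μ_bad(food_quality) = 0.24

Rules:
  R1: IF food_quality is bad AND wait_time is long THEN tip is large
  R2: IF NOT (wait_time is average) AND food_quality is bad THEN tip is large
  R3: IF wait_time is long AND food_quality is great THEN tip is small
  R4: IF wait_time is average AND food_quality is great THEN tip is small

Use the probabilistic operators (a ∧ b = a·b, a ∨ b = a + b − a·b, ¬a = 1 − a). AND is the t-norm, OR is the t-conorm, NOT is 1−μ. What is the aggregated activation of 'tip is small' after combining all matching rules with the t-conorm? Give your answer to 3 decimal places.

0.150

R1: bad=0.24, long=0.87; AND[a·b] → w = 0.2088
R2: ¬average=1−0.15=0.85, bad=0.24; AND[a·b] → w = 0.2040
R3: long=0.87, great=0.15; AND[a·b] → w = 0.1305
R4: average=0.15, great=0.15; AND[a·b] → w = 0.0225
Rules with consequent 'small': {R3, R4} → strengths 0.1305, 0.0225
Aggregate via t-conorm [a + b − a·b]: 0.1501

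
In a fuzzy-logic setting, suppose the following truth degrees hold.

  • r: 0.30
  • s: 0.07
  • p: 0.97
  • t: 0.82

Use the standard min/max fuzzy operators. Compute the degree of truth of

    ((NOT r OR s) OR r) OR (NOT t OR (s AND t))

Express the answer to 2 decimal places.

0.70

NOT r = 1 − 0.30 = 0.70
NOT r OR s = max(a, b) on (0.70, 0.07) = 0.70
(NOT r OR s) OR r = max(a, b) on (0.70, 0.30) = 0.70
NOT t = 1 − 0.82 = 0.18
s AND t = min(a, b) on (0.07, 0.82) = 0.07
NOT t OR (s AND t) = max(a, b) on (0.18, 0.07) = 0.18
((NOT r OR s) OR r) OR (NOT t OR (s AND t)) = max(a, b) on (0.70, 0.18) = 0.70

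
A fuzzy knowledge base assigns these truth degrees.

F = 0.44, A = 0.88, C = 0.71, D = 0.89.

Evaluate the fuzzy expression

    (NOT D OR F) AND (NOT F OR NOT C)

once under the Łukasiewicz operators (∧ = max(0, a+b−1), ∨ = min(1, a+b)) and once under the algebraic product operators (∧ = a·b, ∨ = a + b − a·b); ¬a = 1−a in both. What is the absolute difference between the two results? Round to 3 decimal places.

0.055

Under Łukasiewicz:
  NOT D = 1 − 0.89 = 0.11
  NOT D OR F = min(1, a+b) on (0.11, 0.44) = 0.55
  NOT F = 1 − 0.44 = 0.56
  NOT C = 1 − 0.71 = 0.29
  NOT F OR NOT C = min(1, a+b) on (0.56, 0.29) = 0.85
  (NOT D OR F) AND (NOT F OR NOT C) = max(0, a+b−1) on (0.55, 0.85) = 0.40
  → value = 0.4000
Under algebraic product:
  NOT D = 1 − 0.8900 = 0.1100
  NOT D OR F = a + b − a·b on (0.1100, 0.4400) = 0.5016
  NOT F = 1 − 0.4400 = 0.5600
  NOT C = 1 − 0.7100 = 0.2900
  NOT F OR NOT C = a + b − a·b on (0.5600, 0.2900) = 0.6876
  (NOT D OR F) AND (NOT F OR NOT C) = a·b on (0.5016, 0.6876) = 0.3449
  → value = 0.3449
|0.4000 − 0.3449| = 0.055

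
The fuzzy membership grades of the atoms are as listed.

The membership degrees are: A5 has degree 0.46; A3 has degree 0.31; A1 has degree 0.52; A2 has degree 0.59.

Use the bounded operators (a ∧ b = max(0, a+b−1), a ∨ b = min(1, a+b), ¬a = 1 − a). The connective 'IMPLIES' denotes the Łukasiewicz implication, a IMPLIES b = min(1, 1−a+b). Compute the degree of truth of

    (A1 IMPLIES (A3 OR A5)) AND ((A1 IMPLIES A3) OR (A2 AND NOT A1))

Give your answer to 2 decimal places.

0.86

A3 OR A5 = min(1, a+b) on (0.31, 0.46) = 0.77
A1 IMPLIES (A3 OR A5)  [Łukasiewicz: min(1, 1−a+b)] with a=0.52, b=0.77 → 1.00
A1 IMPLIES A3  [Łukasiewicz: min(1, 1−a+b)] with a=0.52, b=0.31 → 0.79
NOT A1 = 1 − 0.52 = 0.48
A2 AND NOT A1 = max(0, a+b−1) on (0.59, 0.48) = 0.07
(A1 IMPLIES A3) OR (A2 AND NOT A1) = min(1, a+b) on (0.79, 0.07) = 0.86
(A1 IMPLIES (A3 OR A5)) AND ((A1 IMPLIES A3) OR (A2 AND NOT A1)) = max(0, a+b−1) on (1.00, 0.86) = 0.86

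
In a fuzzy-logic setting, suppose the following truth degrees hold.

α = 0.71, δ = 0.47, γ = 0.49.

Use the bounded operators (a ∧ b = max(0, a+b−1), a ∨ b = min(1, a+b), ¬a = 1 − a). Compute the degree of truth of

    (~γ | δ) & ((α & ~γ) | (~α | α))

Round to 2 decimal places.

0.98

~γ = 1 − 0.49 = 0.51
~γ | δ = min(1, a+b) on (0.51, 0.47) = 0.98
~γ = 1 − 0.49 = 0.51
α & ~γ = max(0, a+b−1) on (0.71, 0.51) = 0.22
~α = 1 − 0.71 = 0.29
~α | α = min(1, a+b) on (0.29, 0.71) = 1.00
(α & ~γ) | (~α | α) = min(1, a+b) on (0.22, 1.00) = 1.00
(~γ | δ) & ((α & ~γ) | (~α | α)) = max(0, a+b−1) on (0.98, 1.00) = 0.98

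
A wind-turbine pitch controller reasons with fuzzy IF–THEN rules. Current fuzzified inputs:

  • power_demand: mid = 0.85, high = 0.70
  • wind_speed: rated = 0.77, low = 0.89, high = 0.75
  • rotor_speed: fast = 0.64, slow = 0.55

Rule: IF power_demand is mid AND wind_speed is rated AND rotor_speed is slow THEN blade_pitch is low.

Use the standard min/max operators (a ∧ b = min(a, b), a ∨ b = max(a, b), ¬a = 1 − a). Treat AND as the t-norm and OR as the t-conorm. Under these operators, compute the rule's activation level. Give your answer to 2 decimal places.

0.55

firing strength: mid=0.85, rated=0.77, slow=0.55; AND[min(a, b)] → w = 0.55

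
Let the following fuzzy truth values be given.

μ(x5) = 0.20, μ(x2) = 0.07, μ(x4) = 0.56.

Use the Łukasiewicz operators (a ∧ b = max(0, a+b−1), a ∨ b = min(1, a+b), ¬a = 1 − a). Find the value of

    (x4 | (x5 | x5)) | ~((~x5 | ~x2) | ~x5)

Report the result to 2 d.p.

0.96

x5 | x5 = min(1, a+b) on (0.20, 0.20) = 0.40
x4 | (x5 | x5) = min(1, a+b) on (0.56, 0.40) = 0.96
~x5 = 1 − 0.20 = 0.80
~x2 = 1 − 0.07 = 0.93
~x5 | ~x2 = min(1, a+b) on (0.80, 0.93) = 1.00
~x5 = 1 − 0.20 = 0.80
(~x5 | ~x2) | ~x5 = min(1, a+b) on (1.00, 0.80) = 1.00
~((~x5 | ~x2) | ~x5) = 1 − 1.00 = 0.00
(x4 | (x5 | x5)) | ~((~x5 | ~x2) | ~x5) = min(1, a+b) on (0.96, 0.00) = 0.96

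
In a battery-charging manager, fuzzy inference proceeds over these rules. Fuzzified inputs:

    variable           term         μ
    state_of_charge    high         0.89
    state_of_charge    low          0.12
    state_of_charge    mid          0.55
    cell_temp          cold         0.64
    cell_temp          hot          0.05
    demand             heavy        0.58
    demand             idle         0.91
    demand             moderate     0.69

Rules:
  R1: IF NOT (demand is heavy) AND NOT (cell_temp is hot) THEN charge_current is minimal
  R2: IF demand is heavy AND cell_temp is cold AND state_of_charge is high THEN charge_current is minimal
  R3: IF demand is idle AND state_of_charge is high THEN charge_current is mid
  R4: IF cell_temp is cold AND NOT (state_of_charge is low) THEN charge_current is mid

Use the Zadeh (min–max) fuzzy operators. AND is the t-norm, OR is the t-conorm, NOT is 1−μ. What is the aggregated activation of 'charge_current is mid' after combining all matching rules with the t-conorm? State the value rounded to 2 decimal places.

0.89

R1: ¬heavy=1−0.58=0.42, ¬hot=1−0.05=0.95; AND[min(a, b)] → w = 0.42
R2: heavy=0.58, cold=0.64, high=0.89; AND[min(a, b)] → w = 0.58
R3: idle=0.91, high=0.89; AND[min(a, b)] → w = 0.89
R4: cold=0.64, ¬low=1−0.12=0.88; AND[min(a, b)] → w = 0.64
Rules with consequent 'mid': {R3, R4} → strengths 0.89, 0.64
Aggregate via t-conorm [max(a, b)]: 0.89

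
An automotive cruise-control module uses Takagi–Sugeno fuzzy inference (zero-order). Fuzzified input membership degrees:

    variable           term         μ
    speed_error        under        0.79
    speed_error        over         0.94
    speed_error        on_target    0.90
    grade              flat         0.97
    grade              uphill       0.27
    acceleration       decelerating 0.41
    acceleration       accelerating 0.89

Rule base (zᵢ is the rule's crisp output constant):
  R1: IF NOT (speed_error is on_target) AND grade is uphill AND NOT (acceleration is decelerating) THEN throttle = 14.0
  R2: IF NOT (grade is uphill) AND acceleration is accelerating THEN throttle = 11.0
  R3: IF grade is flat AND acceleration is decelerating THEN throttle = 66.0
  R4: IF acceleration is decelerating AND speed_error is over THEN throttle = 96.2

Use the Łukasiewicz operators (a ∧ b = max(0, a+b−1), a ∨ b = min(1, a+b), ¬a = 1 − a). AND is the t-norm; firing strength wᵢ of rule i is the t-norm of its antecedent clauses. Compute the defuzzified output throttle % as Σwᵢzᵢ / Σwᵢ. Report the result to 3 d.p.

48.570

R1 (z=14.0): ¬on_target=1−0.90=0.10, uphill=0.27, ¬decelerating=1−0.41=0.59; AND[max(0, a+b−1)] → w = 0.00
R2 (z=11.0): ¬uphill=1−0.27=0.73, accelerating=0.89; AND[max(0, a+b−1)] → w = 0.62
R3 (z=66.0): flat=0.97, decelerating=0.41; AND[max(0, a+b−1)] → w = 0.38
R4 (z=96.2): decelerating=0.41, over=0.94; AND[max(0, a+b−1)] → w = 0.35
Weighted average = (0.00·14.0 + 0.62·11.0 + 0.38·66.0 + 0.35·96.2) / (0.00 + 0.62 + 0.38 + 0.35)
  = 65.5700 / 1.3500 = 48.570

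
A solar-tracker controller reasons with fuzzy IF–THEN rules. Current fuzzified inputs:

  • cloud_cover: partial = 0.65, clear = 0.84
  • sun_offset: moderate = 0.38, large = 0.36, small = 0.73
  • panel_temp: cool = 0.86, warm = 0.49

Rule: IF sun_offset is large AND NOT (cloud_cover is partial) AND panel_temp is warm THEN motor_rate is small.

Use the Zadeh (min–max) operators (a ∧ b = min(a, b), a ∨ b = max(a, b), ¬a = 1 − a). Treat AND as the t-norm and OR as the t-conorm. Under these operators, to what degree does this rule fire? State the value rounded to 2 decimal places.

firing strength: large=0.36, ¬partial=1−0.65=0.35, warm=0.49; AND[min(a, b)] → w = 0.35

0.35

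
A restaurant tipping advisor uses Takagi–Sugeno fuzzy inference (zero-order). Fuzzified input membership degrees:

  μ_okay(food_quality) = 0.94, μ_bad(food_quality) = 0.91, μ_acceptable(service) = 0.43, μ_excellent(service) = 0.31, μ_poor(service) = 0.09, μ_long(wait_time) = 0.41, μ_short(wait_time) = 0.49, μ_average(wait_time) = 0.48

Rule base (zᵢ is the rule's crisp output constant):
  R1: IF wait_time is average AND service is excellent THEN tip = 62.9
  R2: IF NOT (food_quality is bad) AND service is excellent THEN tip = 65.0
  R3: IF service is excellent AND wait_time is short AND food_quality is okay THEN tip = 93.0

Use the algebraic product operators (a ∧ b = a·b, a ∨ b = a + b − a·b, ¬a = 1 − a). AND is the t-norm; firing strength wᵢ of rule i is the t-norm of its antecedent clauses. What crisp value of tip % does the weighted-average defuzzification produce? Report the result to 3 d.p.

76.536

R1 (z=62.9): average=0.48, excellent=0.31; AND[a·b] → w = 0.1488
R2 (z=65.0): ¬bad=1−0.91=0.09, excellent=0.31; AND[a·b] → w = 0.0279
R3 (z=93.0): excellent=0.31, short=0.49, okay=0.94; AND[a·b] → w = 0.1428
Weighted average = (0.1488·62.9 + 0.0279·65.0 + 0.1428·93.0) / (0.1488 + 0.0279 + 0.1428)
  = 24.4521 / 0.3195 = 76.536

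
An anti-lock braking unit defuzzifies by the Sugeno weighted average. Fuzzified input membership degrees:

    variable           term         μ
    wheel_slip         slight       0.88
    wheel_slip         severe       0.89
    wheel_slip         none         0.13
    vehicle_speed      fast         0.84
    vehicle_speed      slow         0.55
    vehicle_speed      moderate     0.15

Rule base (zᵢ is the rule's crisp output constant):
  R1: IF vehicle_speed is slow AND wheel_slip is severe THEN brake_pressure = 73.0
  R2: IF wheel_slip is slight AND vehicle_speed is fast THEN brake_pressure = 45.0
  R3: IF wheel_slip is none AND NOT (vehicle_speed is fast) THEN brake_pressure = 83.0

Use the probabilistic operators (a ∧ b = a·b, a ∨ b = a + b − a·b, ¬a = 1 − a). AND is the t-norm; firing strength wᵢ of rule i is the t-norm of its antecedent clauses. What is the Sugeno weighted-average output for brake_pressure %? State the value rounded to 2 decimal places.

R1 (z=73.0): slow=0.55, severe=0.89; AND[a·b] → w = 0.4895
R2 (z=45.0): slight=0.88, fast=0.84; AND[a·b] → w = 0.7392
R3 (z=83.0): none=0.13, ¬fast=1−0.84=0.16; AND[a·b] → w = 0.0208
Weighted average = (0.4895·73.0 + 0.7392·45.0 + 0.0208·83.0) / (0.4895 + 0.7392 + 0.0208)
  = 70.7239 / 1.2495 = 56.60

56.60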